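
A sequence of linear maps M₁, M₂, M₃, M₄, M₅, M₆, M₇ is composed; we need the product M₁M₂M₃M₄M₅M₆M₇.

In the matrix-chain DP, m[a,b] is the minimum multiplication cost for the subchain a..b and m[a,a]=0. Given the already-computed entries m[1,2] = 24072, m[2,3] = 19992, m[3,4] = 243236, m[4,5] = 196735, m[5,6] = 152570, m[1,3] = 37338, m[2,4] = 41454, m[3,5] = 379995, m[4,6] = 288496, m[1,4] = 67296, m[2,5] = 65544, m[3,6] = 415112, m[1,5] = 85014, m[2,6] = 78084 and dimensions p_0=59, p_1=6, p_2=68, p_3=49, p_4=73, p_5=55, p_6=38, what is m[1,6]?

91536

m[1,6] = min over k∈[1,5] of m[1,k]+m[k+1,6]+p_{0}·p_k·p_{6}.
k=1: 0 + 78084 + 59·6·38 = 91536; k=2: 24072 + 415112 + 59·68·38 = 591640; k=3: 37338 + 288496 + 59·49·38 = 435692; k=4: 67296 + 152570 + 59·73·38 = 383532; k=5: 85014 + 0 + 59·55·38 = 208324.
Minimum: 91536 at k=1.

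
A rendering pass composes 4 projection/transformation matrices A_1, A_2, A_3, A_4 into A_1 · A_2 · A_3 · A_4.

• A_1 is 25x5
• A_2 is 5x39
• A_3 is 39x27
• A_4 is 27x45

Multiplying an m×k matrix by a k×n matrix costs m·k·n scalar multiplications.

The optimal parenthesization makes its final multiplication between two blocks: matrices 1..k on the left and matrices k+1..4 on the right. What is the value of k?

1

Adjacent pairs: A_1A_2 = 25·5·39 = 4875; A_2A_3 = 5·39·27 = 5265; A_3A_4 = 39·27·45 = 47385.
Length 3: A_1..A_3: k=1: 0+5265+25·5·27=8640; k=2: 4875+0+25·39·27=31200 → min 8640 | A_2..A_4: k=2: 0+47385+5·39·45=56160; k=3: 5265+0+5·27·45=11340 → min 11340.
Top-level splits: k=1: (A_1..A_1)·(A_2..A_4) → 0+11340+25·5·45 = 16965; k=2: (A_1..A_2)·(A_3..A_4) → 4875+47385+25·39·45 = 96135; k=3: (A_1..A_3)·(A_4..A_4) → 8640+0+25·27·45 = 39015.
Best split is after A_1, i.e. k = 1.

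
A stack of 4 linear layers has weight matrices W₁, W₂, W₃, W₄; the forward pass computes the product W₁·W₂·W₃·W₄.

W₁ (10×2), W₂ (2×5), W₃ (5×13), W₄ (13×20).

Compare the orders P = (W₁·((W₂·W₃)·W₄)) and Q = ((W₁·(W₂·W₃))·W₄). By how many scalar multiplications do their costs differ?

Order P = (W₁·((W₂·W₃)·W₄)): (W₂·W₃): 2×5 by 5×13 → 2×13, cost 2·5·13 = 130; ((W₂·W₃)·W₄): 2×13 by 13×20 → 2×20, cost 2·13·20 = 520; cumulative 650; (W₁·((W₂·W₃)·W₄)): 10×2 by 2×20 → 10×20, cost 10·2·20 = 400; cumulative 1050. Total 1050.
Order Q = ((W₁·(W₂·W₃))·W₄): (W₂·W₃): 2×5 by 5×13 → 2×13, cost 2·5·13 = 130; (W₁·(W₂·W₃)): 10×2 by 2×13 → 10×13, cost 10·2·13 = 260; cumulative 390; ((W₁·(W₂·W₃))·W₄): 10×13 by 13×20 → 10×20, cost 10·13·20 = 2600; cumulative 2990. Total 2990.
Difference: |1050 − 2990| = 1940.

1940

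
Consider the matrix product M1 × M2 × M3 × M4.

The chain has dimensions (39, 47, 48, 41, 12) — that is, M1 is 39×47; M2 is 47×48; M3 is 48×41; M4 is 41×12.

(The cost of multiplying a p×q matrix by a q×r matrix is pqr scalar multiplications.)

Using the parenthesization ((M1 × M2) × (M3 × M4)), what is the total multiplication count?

134064

(M1 × M2): 39×47 by 47×48 → 39×48, cost 39·47·48 = 87984
(M3 × M4): 48×41 by 41×12 → 48×12, cost 48·41·12 = 23616
((M1 × M2) × (M3 × M4)): 39×48 by 48×12 → 39×12, cost 39·48·12 = 22464; cumulative 134064
Total: 134064 scalar multiplications.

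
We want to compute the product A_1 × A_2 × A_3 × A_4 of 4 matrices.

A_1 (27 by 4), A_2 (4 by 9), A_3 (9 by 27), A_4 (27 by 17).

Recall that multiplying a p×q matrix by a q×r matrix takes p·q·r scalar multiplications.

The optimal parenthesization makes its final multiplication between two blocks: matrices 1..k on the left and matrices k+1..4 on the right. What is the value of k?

1

Adjacent pairs: A_1A_2 = 27·4·9 = 972; A_2A_3 = 4·9·27 = 972; A_3A_4 = 9·27·17 = 4131.
Length 3: A_1..A_3: k=1: 0+972+27·4·27=3888; k=2: 972+0+27·9·27=7533 → min 3888 | A_2..A_4: k=2: 0+4131+4·9·17=4743; k=3: 972+0+4·27·17=2808 → min 2808.
Top-level splits: k=1: (A_1..A_1)·(A_2..A_4) → 0+2808+27·4·17 = 4644; k=2: (A_1..A_2)·(A_3..A_4) → 972+4131+27·9·17 = 9234; k=3: (A_1..A_3)·(A_4..A_4) → 3888+0+27·27·17 = 16281.
Best split is after A_1, i.e. k = 1.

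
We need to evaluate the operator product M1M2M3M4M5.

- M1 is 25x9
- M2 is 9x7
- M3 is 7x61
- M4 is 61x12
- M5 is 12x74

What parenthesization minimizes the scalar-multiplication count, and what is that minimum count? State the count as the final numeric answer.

Adjacent pairs: M1M2 = 25·9·7 = 1575; M2M3 = 9·7·61 = 3843; M3M4 = 7·61·12 = 5124; M4M5 = 61·12·74 = 54168.
Length 3: M1..M3: k=1: 0+3843+25·9·61=17568; k=2: 1575+0+25·7·61=12250 → min 12250 | M2..M4: k=2: 0+5124+9·7·12=5880; k=3: 3843+0+9·61·12=10431 → min 5880 | M3..M5: k=3: 0+54168+7·61·74=85766; k=4: 5124+0+7·12·74=11340 → min 11340.
Length 4: M1..M4: k=1: 0+5880+25·9·12=8580; k=2: 1575+5124+25·7·12=8799; k=3: 12250+0+25·61·12=30550 → min 8580 | M2..M5: k=2: 0+11340+9·7·74=16002; k=3: 3843+54168+9·61·74=98637; k=4: 5880+0+9·12·74=13872 → min 13872.
Length 5: M1..M5: k=1: 0+13872+25·9·74=30522; k=2: 1575+11340+25·7·74=25865; k=3: 12250+54168+25·61·74=179268; k=4: 8580+0+25·12·74=30780 → min 25865.
Optimal parenthesization: ((M1M2)((M3M4)M5)) with cost 25865.

25865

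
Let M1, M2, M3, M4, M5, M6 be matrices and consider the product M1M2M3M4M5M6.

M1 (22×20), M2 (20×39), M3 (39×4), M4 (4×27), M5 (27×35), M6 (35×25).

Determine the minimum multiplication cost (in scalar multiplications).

14360

Adjacent pairs: M1M2 = 22·20·39 = 17160; M2M3 = 20·39·4 = 3120; M3M4 = 39·4·27 = 4212; M4M5 = 4·27·35 = 3780; M5M6 = 27·35·25 = 23625.
Length 3: M1..M3: k=1: 0+3120+22·20·4=4880; k=2: 17160+0+22·39·4=20592 → min 4880 | M2..M4: k=2: 0+4212+20·39·27=25272; k=3: 3120+0+20·4·27=5280 → min 5280 | M3..M5: k=3: 0+3780+39·4·35=9240; k=4: 4212+0+39·27·35=41067 → min 9240 | M4..M6: k=4: 0+23625+4·27·25=26325; k=5: 3780+0+4·35·25=7280 → min 7280.
Length 4: M1..M4: k=1: 0+5280+22·20·27=17160; k=2: 17160+4212+22·39·27=44538; k=3: 4880+0+22·4·27=7256 → min 7256 | M2..M5: k=2: 0+9240+20·39·35=36540; k=3: 3120+3780+20·4·35=9700; k=4: 5280+0+20·27·35=24180 → min 9700 | M3..M6: k=3: 0+7280+39·4·25=11180; k=4: 4212+23625+39·27·25=54162; k=5: 9240+0+39·35·25=43365 → min 11180.
Length 5: M1..M5: k=1: 0+9700+22·20·35=25100; k=2: 17160+9240+22·39·35=56430; k=3: 4880+3780+22·4·35=11740; k=4: 7256+0+22·27·35=28046 → min 11740 | M2..M6: k=2: 0+11180+20·39·25=30680; k=3: 3120+7280+20·4·25=12400; k=4: 5280+23625+20·27·25=42405; k=5: 9700+0+20·35·25=27200 → min 12400.
Length 6: M1..M6: k=1: 0+12400+22·20·25=23400; k=2: 17160+11180+22·39·25=49790; k=3: 4880+7280+22·4·25=14360; k=4: 7256+23625+22·27·25=45731; k=5: 11740+0+22·35·25=30990 → min 14360.
Optimal order: ((M1(M2M3))((M4M5)M6)) with cost 14360.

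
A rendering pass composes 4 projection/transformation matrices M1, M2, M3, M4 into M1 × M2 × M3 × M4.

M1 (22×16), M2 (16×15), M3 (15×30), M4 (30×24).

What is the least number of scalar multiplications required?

24000

Adjacent pairs: M1M2 = 22·16·15 = 5280; M2M3 = 16·15·30 = 7200; M3M4 = 15·30·24 = 10800.
Length 3: M1..M3: k=1: 0+7200+22·16·30=17760; k=2: 5280+0+22·15·30=15180 → min 15180 | M2..M4: k=2: 0+10800+16·15·24=16560; k=3: 7200+0+16·30·24=18720 → min 16560.
Length 4: M1..M4: k=1: 0+16560+22·16·24=25008; k=2: 5280+10800+22·15·24=24000; k=3: 15180+0+22·30·24=31020 → min 24000.
Optimal order: ((M1 × M2) × (M3 × M4)) with cost 24000.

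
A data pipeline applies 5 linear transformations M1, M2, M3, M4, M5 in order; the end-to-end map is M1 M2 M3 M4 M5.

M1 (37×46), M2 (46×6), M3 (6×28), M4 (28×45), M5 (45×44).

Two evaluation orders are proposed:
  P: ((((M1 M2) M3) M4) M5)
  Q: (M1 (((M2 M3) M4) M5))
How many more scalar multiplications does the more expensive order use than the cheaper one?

Order P = ((((M1 M2) M3) M4) M5): (M1 M2): 37×46 by 46×6 → 37×6, cost 37·46·6 = 10212; ((M1 M2) M3): 37×6 by 6×28 → 37×28, cost 37·6·28 = 6216; cumulative 16428; (((M1 M2) M3) M4): 37×28 by 28×45 → 37×45, cost 37·28·45 = 46620; cumulative 63048; ((((M1 M2) M3) M4) M5): 37×45 by 45×44 → 37×44, cost 37·45·44 = 73260; cumulative 136308. Total 136308.
Order Q = (M1 (((M2 M3) M4) M5)): (M2 M3): 46×6 by 6×28 → 46×28, cost 46·6·28 = 7728; ((M2 M3) M4): 46×28 by 28×45 → 46×45, cost 46·28·45 = 57960; cumulative 65688; (((M2 M3) M4) M5): 46×45 by 45×44 → 46×44, cost 46·45·44 = 91080; cumulative 156768; (M1 (((M2 M3) M4) M5)): 37×46 by 46×44 → 37×44, cost 37·46·44 = 74888; cumulative 231656. Total 231656.
Difference: |136308 − 231656| = 95348.

95348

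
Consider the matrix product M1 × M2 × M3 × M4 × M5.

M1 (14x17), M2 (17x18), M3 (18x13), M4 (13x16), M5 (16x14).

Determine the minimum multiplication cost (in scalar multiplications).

Adjacent pairs: M1M2 = 14·17·18 = 4284; M2M3 = 17·18·13 = 3978; M3M4 = 18·13·16 = 3744; M4M5 = 13·16·14 = 2912.
Length 3: M1..M3: k=1: 0+3978+14·17·13=7072; k=2: 4284+0+14·18·13=7560 → min 7072 | M2..M4: k=2: 0+3744+17·18·16=8640; k=3: 3978+0+17·13·16=7514 → min 7514 | M3..M5: k=3: 0+2912+18·13·14=6188; k=4: 3744+0+18·16·14=7776 → min 6188.
Length 4: M1..M4: k=1: 0+7514+14·17·16=11322; k=2: 4284+3744+14·18·16=12060; k=3: 7072+0+14·13·16=9984 → min 9984 | M2..M5: k=2: 0+6188+17·18·14=10472; k=3: 3978+2912+17·13·14=9984; k=4: 7514+0+17·16·14=11322 → min 9984.
Length 5: M1..M5: k=1: 0+9984+14·17·14=13316; k=2: 4284+6188+14·18·14=14000; k=3: 7072+2912+14·13·14=12532; k=4: 9984+0+14·16·14=13120 → min 12532.
Optimal order: ((M1 × (M2 × M3)) × (M4 × M5)) with cost 12532.

12532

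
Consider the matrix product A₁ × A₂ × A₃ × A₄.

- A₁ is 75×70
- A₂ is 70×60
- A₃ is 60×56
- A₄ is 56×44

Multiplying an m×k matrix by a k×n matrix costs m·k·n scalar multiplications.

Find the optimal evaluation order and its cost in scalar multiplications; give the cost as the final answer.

Adjacent pairs: A₁A₂ = 75·70·60 = 315000; A₂A₃ = 70·60·56 = 235200; A₃A₄ = 60·56·44 = 147840.
Length 3: A₁..A₃: k=1: 0+235200+75·70·56=529200; k=2: 315000+0+75·60·56=567000 → min 529200 | A₂..A₄: k=2: 0+147840+70·60·44=332640; k=3: 235200+0+70·56·44=407680 → min 332640.
Length 4: A₁..A₄: k=1: 0+332640+75·70·44=563640; k=2: 315000+147840+75·60·44=660840; k=3: 529200+0+75·56·44=714000 → min 563640.
Optimal parenthesization: (A₁ × (A₂ × (A₃ × A₄))) with cost 563640.

563640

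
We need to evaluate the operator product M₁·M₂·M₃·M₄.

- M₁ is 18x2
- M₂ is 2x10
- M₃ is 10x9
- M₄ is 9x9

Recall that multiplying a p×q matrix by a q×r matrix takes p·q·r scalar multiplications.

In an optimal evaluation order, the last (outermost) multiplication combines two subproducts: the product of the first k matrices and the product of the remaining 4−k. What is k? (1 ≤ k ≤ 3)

Adjacent pairs: M₁M₂ = 18·2·10 = 360; M₂M₃ = 2·10·9 = 180; M₃M₄ = 10·9·9 = 810.
Length 3: M₁..M₃: k=1: 0+180+18·2·9=504; k=2: 360+0+18·10·9=1980 → min 504 | M₂..M₄: k=2: 0+810+2·10·9=990; k=3: 180+0+2·9·9=342 → min 342.
Top-level splits: k=1: (M₁..M₁)·(M₂..M₄) → 0+342+18·2·9 = 666; k=2: (M₁..M₂)·(M₃..M₄) → 360+810+18·10·9 = 2790; k=3: (M₁..M₃)·(M₄..M₄) → 504+0+18·9·9 = 1962.
Best split is after M₁, i.e. k = 1.

1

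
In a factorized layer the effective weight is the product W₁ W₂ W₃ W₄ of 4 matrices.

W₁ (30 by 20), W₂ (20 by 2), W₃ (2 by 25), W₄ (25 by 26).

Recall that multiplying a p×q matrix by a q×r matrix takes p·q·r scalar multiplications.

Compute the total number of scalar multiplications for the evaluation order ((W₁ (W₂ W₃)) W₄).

(W₂ W₃): 20×2 by 2×25 → 20×25, cost 20·2·25 = 1000
(W₁ (W₂ W₃)): 30×20 by 20×25 → 30×25, cost 30·20·25 = 15000; cumulative 16000
((W₁ (W₂ W₃)) W₄): 30×25 by 25×26 → 30×26, cost 30·25·26 = 19500; cumulative 35500
Total: 35500 scalar multiplications.

35500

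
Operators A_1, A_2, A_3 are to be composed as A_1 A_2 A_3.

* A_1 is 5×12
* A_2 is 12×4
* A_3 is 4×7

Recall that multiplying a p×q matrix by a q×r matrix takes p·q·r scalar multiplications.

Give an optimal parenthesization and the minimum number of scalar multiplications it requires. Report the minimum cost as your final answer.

380

(A_1 (A_2 A_3)): cost 756.
((A_1 A_2) A_3): cost 380.
Optimal: ((A_1 A_2) A_3) with cost 380.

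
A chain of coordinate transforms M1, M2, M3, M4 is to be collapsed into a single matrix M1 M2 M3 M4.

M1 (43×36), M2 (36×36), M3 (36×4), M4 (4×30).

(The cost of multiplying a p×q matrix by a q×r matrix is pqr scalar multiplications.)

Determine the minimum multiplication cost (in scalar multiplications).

16536

Adjacent pairs: M1M2 = 43·36·36 = 55728; M2M3 = 36·36·4 = 5184; M3M4 = 36·4·30 = 4320.
Length 3: M1..M3: k=1: 0+5184+43·36·4=11376; k=2: 55728+0+43·36·4=61920 → min 11376 | M2..M4: k=2: 0+4320+36·36·30=43200; k=3: 5184+0+36·4·30=9504 → min 9504.
Length 4: M1..M4: k=1: 0+9504+43·36·30=55944; k=2: 55728+4320+43·36·30=106488; k=3: 11376+0+43·4·30=16536 → min 16536.
Optimal order: ((M1 (M2 M3)) M4) with cost 16536.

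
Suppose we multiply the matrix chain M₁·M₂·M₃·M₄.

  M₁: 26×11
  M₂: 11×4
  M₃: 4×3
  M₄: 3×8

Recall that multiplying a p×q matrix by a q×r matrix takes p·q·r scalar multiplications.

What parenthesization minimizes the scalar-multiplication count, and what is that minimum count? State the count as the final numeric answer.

Adjacent pairs: M₁M₂ = 26·11·4 = 1144; M₂M₃ = 11·4·3 = 132; M₃M₄ = 4·3·8 = 96.
Length 3: M₁..M₃: k=1: 0+132+26·11·3=990; k=2: 1144+0+26·4·3=1456 → min 990 | M₂..M₄: k=2: 0+96+11·4·8=448; k=3: 132+0+11·3·8=396 → min 396.
Length 4: M₁..M₄: k=1: 0+396+26·11·8=2684; k=2: 1144+96+26·4·8=2072; k=3: 990+0+26·3·8=1614 → min 1614.
Optimal parenthesization: ((M₁·(M₂·M₃))·M₄) with cost 1614.

1614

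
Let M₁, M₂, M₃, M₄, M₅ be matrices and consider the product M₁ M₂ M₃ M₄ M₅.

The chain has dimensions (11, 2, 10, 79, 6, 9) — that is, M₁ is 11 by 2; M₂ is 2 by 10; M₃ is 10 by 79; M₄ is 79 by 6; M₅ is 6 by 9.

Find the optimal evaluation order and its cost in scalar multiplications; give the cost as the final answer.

2834

Adjacent pairs: M₁M₂ = 11·2·10 = 220; M₂M₃ = 2·10·79 = 1580; M₃M₄ = 10·79·6 = 4740; M₄M₅ = 79·6·9 = 4266.
Length 3: M₁..M₃: k=1: 0+1580+11·2·79=3318; k=2: 220+0+11·10·79=8910 → min 3318 | M₂..M₄: k=2: 0+4740+2·10·6=4860; k=3: 1580+0+2·79·6=2528 → min 2528 | M₃..M₅: k=3: 0+4266+10·79·9=11376; k=4: 4740+0+10·6·9=5280 → min 5280.
Length 4: M₁..M₄: k=1: 0+2528+11·2·6=2660; k=2: 220+4740+11·10·6=5620; k=3: 3318+0+11·79·6=8532 → min 2660 | M₂..M₅: k=2: 0+5280+2·10·9=5460; k=3: 1580+4266+2·79·9=7268; k=4: 2528+0+2·6·9=2636 → min 2636.
Length 5: M₁..M₅: k=1: 0+2636+11·2·9=2834; k=2: 220+5280+11·10·9=6490; k=3: 3318+4266+11·79·9=15405; k=4: 2660+0+11·6·9=3254 → min 2834.
Optimal parenthesization: (M₁ (((M₂ M₃) M₄) M₅)) with cost 2834.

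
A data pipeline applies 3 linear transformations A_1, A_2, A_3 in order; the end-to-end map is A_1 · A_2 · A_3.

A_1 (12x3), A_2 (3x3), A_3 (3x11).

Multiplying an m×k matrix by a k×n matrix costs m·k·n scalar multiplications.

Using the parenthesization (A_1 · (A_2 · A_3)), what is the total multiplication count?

(A_2 · A_3): 3×3 by 3×11 → 3×11, cost 3·3·11 = 99
(A_1 · (A_2 · A_3)): 12×3 by 3×11 → 12×11, cost 12·3·11 = 396; cumulative 495
Total: 495 scalar multiplications.

495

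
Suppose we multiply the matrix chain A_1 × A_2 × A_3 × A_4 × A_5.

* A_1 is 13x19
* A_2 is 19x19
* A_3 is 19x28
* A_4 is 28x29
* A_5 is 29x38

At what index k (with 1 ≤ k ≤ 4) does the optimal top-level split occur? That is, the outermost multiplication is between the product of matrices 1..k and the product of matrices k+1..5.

Adjacent pairs: A_1A_2 = 13·19·19 = 4693; A_2A_3 = 19·19·28 = 10108; A_3A_4 = 19·28·29 = 15428; A_4A_5 = 28·29·38 = 30856.
Length 3: A_1..A_3: k=1: 0+10108+13·19·28=17024; k=2: 4693+0+13·19·28=11609 → min 11609 | A_2..A_4: k=2: 0+15428+19·19·29=25897; k=3: 10108+0+19·28·29=25536 → min 25536 | A_3..A_5: k=3: 0+30856+19·28·38=51072; k=4: 15428+0+19·29·38=36366 → min 36366.
Length 4: A_1..A_4: k=1: 0+25536+13·19·29=32699; k=2: 4693+15428+13·19·29=27284; k=3: 11609+0+13·28·29=22165 → min 22165 | A_2..A_5: k=2: 0+36366+19·19·38=50084; k=3: 10108+30856+19·28·38=61180; k=4: 25536+0+19·29·38=46474 → min 46474.
Top-level splits: k=1: (A_1..A_1)·(A_2..A_5) → 0+46474+13·19·38 = 55860; k=2: (A_1..A_2)·(A_3..A_5) → 4693+36366+13·19·38 = 50445; k=3: (A_1..A_3)·(A_4..A_5) → 11609+30856+13·28·38 = 56297; k=4: (A_1..A_4)·(A_5..A_5) → 22165+0+13·29·38 = 36491.
Best split is after A_4, i.e. k = 4.

4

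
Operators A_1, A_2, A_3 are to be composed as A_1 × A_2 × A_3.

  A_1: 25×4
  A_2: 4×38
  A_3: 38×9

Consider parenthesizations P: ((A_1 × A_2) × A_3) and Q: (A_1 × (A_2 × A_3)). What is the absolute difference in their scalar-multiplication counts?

Order P = ((A_1 × A_2) × A_3): (A_1 × A_2): 25×4 by 4×38 → 25×38, cost 25·4·38 = 3800; ((A_1 × A_2) × A_3): 25×38 by 38×9 → 25×9, cost 25·38·9 = 8550; cumulative 12350. Total 12350.
Order Q = (A_1 × (A_2 × A_3)): (A_2 × A_3): 4×38 by 38×9 → 4×9, cost 4·38·9 = 1368; (A_1 × (A_2 × A_3)): 25×4 by 4×9 → 25×9, cost 25·4·9 = 900; cumulative 2268. Total 2268.
Difference: |12350 − 2268| = 10082.

10082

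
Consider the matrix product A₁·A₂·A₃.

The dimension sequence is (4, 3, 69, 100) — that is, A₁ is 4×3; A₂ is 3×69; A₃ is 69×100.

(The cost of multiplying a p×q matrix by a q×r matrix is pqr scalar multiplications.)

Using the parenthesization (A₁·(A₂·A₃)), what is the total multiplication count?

(A₂·A₃): 3×69 by 69×100 → 3×100, cost 3·69·100 = 20700
(A₁·(A₂·A₃)): 4×3 by 3×100 → 4×100, cost 4·3·100 = 1200; cumulative 21900
Total: 21900 scalar multiplications.

21900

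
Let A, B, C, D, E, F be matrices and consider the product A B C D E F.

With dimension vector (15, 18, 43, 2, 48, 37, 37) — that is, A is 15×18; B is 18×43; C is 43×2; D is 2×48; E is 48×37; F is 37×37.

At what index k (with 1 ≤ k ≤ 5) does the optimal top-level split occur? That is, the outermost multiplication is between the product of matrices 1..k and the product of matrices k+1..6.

3

Adjacent pairs: AB = 15·18·43 = 11610; BC = 18·43·2 = 1548; CD = 43·2·48 = 4128; DE = 2·48·37 = 3552; EF = 48·37·37 = 65712.
Length 3: A..C: k=1: 0+1548+15·18·2=2088; k=2: 11610+0+15·43·2=12900 → min 2088 | B..D: k=2: 0+4128+18·43·48=41280; k=3: 1548+0+18·2·48=3276 → min 3276 | C..E: k=3: 0+3552+43·2·37=6734; k=4: 4128+0+43·48·37=80496 → min 6734 | D..F: k=4: 0+65712+2·48·37=69264; k=5: 3552+0+2·37·37=6290 → min 6290.
Length 4: A..D: k=1: 0+3276+15·18·48=16236; k=2: 11610+4128+15·43·48=46698; k=3: 2088+0+15·2·48=3528 → min 3528 | B..E: k=2: 0+6734+18·43·37=35372; k=3: 1548+3552+18·2·37=6432; k=4: 3276+0+18·48·37=35244 → min 6432 | C..F: k=3: 0+6290+43·2·37=9472; k=4: 4128+65712+43·48·37=146208; k=5: 6734+0+43·37·37=65601 → min 9472.
Length 5: A..E: k=1: 0+6432+15·18·37=16422; k=2: 11610+6734+15·43·37=42209; k=3: 2088+3552+15·2·37=6750; k=4: 3528+0+15·48·37=30168 → min 6750 | B..F: k=2: 0+9472+18·43·37=38110; k=3: 1548+6290+18·2·37=9170; k=4: 3276+65712+18·48·37=100956; k=5: 6432+0+18·37·37=31074 → min 9170.
Top-level splits: k=1: (A..A)·(B..F) → 0+9170+15·18·37 = 19160; k=2: (A..B)·(C..F) → 11610+9472+15·43·37 = 44947; k=3: (A..C)·(D..F) → 2088+6290+15·2·37 = 9488; k=4: (A..D)·(E..F) → 3528+65712+15·48·37 = 95880; k=5: (A..E)·(F..F) → 6750+0+15·37·37 = 27285.
Best split is after C, i.e. k = 3.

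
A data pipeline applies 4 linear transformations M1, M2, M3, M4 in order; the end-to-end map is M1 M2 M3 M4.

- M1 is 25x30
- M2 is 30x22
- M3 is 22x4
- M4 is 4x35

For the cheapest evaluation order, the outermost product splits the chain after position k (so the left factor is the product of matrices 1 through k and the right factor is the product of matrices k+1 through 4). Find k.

Adjacent pairs: M1M2 = 25·30·22 = 16500; M2M3 = 30·22·4 = 2640; M3M4 = 22·4·35 = 3080.
Length 3: M1..M3: k=1: 0+2640+25·30·4=5640; k=2: 16500+0+25·22·4=18700 → min 5640 | M2..M4: k=2: 0+3080+30·22·35=26180; k=3: 2640+0+30·4·35=6840 → min 6840.
Top-level splits: k=1: (M1..M1)·(M2..M4) → 0+6840+25·30·35 = 33090; k=2: (M1..M2)·(M3..M4) → 16500+3080+25·22·35 = 38830; k=3: (M1..M3)·(M4..M4) → 5640+0+25·4·35 = 9140.
Best split is after M3, i.e. k = 3.

3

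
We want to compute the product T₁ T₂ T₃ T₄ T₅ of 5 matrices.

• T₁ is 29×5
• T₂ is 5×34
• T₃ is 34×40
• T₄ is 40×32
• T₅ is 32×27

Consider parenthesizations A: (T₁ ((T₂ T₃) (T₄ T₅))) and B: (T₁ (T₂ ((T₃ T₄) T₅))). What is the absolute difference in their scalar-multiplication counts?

30726

Order A = (T₁ ((T₂ T₃) (T₄ T₅))): (T₂ T₃): 5×34 by 34×40 → 5×40, cost 5·34·40 = 6800; (T₄ T₅): 40×32 by 32×27 → 40×27, cost 40·32·27 = 34560; ((T₂ T₃) (T₄ T₅)): 5×40 by 40×27 → 5×27, cost 5·40·27 = 5400; cumulative 46760; (T₁ ((T₂ T₃) (T₄ T₅))): 29×5 by 5×27 → 29×27, cost 29·5·27 = 3915; cumulative 50675. Total 50675.
Order B = (T₁ (T₂ ((T₃ T₄) T₅))): (T₃ T₄): 34×40 by 40×32 → 34×32, cost 34·40·32 = 43520; ((T₃ T₄) T₅): 34×32 by 32×27 → 34×27, cost 34·32·27 = 29376; cumulative 72896; (T₂ ((T₃ T₄) T₅)): 5×34 by 34×27 → 5×27, cost 5·34·27 = 4590; cumulative 77486; (T₁ (T₂ ((T₃ T₄) T₅))): 29×5 by 5×27 → 29×27, cost 29·5·27 = 3915; cumulative 81401. Total 81401.
Difference: |50675 − 81401| = 30726.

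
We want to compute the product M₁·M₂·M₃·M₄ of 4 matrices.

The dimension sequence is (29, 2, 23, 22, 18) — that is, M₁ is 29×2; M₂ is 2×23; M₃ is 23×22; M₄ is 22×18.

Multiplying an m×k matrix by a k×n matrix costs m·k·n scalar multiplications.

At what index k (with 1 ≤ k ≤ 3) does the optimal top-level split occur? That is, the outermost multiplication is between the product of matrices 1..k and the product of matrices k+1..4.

1

Adjacent pairs: M₁M₂ = 29·2·23 = 1334; M₂M₃ = 2·23·22 = 1012; M₃M₄ = 23·22·18 = 9108.
Length 3: M₁..M₃: k=1: 0+1012+29·2·22=2288; k=2: 1334+0+29·23·22=16008 → min 2288 | M₂..M₄: k=2: 0+9108+2·23·18=9936; k=3: 1012+0+2·22·18=1804 → min 1804.
Top-level splits: k=1: (M₁..M₁)·(M₂..M₄) → 0+1804+29·2·18 = 2848; k=2: (M₁..M₂)·(M₃..M₄) → 1334+9108+29·23·18 = 22448; k=3: (M₁..M₃)·(M₄..M₄) → 2288+0+29·22·18 = 13772.
Best split is after M₁, i.e. k = 1.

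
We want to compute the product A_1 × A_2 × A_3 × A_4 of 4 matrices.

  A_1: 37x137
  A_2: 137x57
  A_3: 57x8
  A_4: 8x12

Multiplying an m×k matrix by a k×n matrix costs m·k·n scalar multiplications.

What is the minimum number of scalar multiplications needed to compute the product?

Adjacent pairs: A_1A_2 = 37·137·57 = 288933; A_2A_3 = 137·57·8 = 62472; A_3A_4 = 57·8·12 = 5472.
Length 3: A_1..A_3: k=1: 0+62472+37·137·8=103024; k=2: 288933+0+37·57·8=305805 → min 103024 | A_2..A_4: k=2: 0+5472+137·57·12=99180; k=3: 62472+0+137·8·12=75624 → min 75624.
Length 4: A_1..A_4: k=1: 0+75624+37·137·12=136452; k=2: 288933+5472+37·57·12=319713; k=3: 103024+0+37·8·12=106576 → min 106576.
Optimal order: ((A_1 × (A_2 × A_3)) × A_4) with cost 106576.

106576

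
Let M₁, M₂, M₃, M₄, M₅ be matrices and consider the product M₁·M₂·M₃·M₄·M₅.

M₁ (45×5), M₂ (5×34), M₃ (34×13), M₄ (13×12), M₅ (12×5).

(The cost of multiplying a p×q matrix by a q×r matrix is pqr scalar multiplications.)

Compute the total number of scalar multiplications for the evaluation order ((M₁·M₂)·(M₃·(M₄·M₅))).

(M₁·M₂): 45×5 by 5×34 → 45×34, cost 45·5·34 = 7650
(M₄·M₅): 13×12 by 12×5 → 13×5, cost 13·12·5 = 780
(M₃·(M₄·M₅)): 34×13 by 13×5 → 34×5, cost 34·13·5 = 2210; cumulative 2990
((M₁·M₂)·(M₃·(M₄·M₅))): 45×34 by 34×5 → 45×5, cost 45·34·5 = 7650; cumulative 18290
Total: 18290 scalar multiplications.

18290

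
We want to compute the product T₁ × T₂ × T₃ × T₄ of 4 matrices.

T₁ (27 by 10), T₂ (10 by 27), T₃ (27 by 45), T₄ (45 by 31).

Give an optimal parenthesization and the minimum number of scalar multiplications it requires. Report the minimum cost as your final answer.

Adjacent pairs: T₁T₂ = 27·10·27 = 7290; T₂T₃ = 10·27·45 = 12150; T₃T₄ = 27·45·31 = 37665.
Length 3: T₁..T₃: k=1: 0+12150+27·10·45=24300; k=2: 7290+0+27·27·45=40095 → min 24300 | T₂..T₄: k=2: 0+37665+10·27·31=46035; k=3: 12150+0+10·45·31=26100 → min 26100.
Length 4: T₁..T₄: k=1: 0+26100+27·10·31=34470; k=2: 7290+37665+27·27·31=67554; k=3: 24300+0+27·45·31=61965 → min 34470.
Optimal parenthesization: (T₁ × ((T₂ × T₃) × T₄)) with cost 34470.

34470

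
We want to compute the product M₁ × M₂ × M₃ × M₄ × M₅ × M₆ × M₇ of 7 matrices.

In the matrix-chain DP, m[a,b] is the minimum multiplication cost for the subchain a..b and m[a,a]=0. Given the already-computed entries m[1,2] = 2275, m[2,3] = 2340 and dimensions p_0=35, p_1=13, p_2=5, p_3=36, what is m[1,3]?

8575

m[1,3] = min over k∈[1,2] of m[1,k]+m[k+1,3]+p_{0}·p_k·p_{3}.
k=1: 0 + 2340 + 35·13·36 = 18720; k=2: 2275 + 0 + 35·5·36 = 8575.
Minimum: 8575 at k=2.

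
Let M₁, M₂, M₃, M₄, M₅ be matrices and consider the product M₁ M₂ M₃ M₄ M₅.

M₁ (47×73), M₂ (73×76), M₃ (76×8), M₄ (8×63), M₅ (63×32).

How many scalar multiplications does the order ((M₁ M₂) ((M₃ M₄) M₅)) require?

566580

(M₁ M₂): 47×73 by 73×76 → 47×76, cost 47·73·76 = 260756
(M₃ M₄): 76×8 by 8×63 → 76×63, cost 76·8·63 = 38304
((M₃ M₄) M₅): 76×63 by 63×32 → 76×32, cost 76·63·32 = 153216; cumulative 191520
((M₁ M₂) ((M₃ M₄) M₅)): 47×76 by 76×32 → 47×32, cost 47·76·32 = 114304; cumulative 566580
Total: 566580 scalar multiplications.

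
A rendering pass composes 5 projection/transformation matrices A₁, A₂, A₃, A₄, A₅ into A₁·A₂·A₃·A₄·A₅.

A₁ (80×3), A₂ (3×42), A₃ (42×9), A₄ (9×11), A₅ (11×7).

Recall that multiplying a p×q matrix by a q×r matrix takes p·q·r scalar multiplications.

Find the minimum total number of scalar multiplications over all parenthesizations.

Adjacent pairs: A₁A₂ = 80·3·42 = 10080; A₂A₃ = 3·42·9 = 1134; A₃A₄ = 42·9·11 = 4158; A₄A₅ = 9·11·7 = 693.
Length 3: A₁..A₃: k=1: 0+1134+80·3·9=3294; k=2: 10080+0+80·42·9=40320 → min 3294 | A₂..A₄: k=2: 0+4158+3·42·11=5544; k=3: 1134+0+3·9·11=1431 → min 1431 | A₃..A₅: k=3: 0+693+42·9·7=3339; k=4: 4158+0+42·11·7=7392 → min 3339.
Length 4: A₁..A₄: k=1: 0+1431+80·3·11=4071; k=2: 10080+4158+80·42·11=51198; k=3: 3294+0+80·9·11=11214 → min 4071 | A₂..A₅: k=2: 0+3339+3·42·7=4221; k=3: 1134+693+3·9·7=2016; k=4: 1431+0+3·11·7=1662 → min 1662.
Length 5: A₁..A₅: k=1: 0+1662+80·3·7=3342; k=2: 10080+3339+80·42·7=36939; k=3: 3294+693+80·9·7=9027; k=4: 4071+0+80·11·7=10231 → min 3342.
Optimal order: (A₁·(((A₂·A₃)·A₄)·A₅)) with cost 3342.

3342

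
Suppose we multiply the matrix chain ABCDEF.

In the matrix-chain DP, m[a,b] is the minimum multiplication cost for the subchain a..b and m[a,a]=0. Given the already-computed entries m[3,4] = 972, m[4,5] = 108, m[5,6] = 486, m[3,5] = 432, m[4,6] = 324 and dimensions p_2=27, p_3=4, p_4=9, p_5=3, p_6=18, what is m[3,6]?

1890

m[3,6] = min over k∈[3,5] of m[3,k]+m[k+1,6]+p_{2}·p_k·p_{6}.
k=3: 0 + 324 + 27·4·18 = 2268; k=4: 972 + 486 + 27·9·18 = 5832; k=5: 432 + 0 + 27·3·18 = 1890.
Minimum: 1890 at k=5.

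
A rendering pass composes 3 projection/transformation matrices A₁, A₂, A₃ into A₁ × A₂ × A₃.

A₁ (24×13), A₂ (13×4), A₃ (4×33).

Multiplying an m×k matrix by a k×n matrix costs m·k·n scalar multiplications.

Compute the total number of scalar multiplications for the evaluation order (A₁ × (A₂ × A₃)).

(A₂ × A₃): 13×4 by 4×33 → 13×33, cost 13·4·33 = 1716
(A₁ × (A₂ × A₃)): 24×13 by 13×33 → 24×33, cost 24·13·33 = 10296; cumulative 12012
Total: 12012 scalar multiplications.

12012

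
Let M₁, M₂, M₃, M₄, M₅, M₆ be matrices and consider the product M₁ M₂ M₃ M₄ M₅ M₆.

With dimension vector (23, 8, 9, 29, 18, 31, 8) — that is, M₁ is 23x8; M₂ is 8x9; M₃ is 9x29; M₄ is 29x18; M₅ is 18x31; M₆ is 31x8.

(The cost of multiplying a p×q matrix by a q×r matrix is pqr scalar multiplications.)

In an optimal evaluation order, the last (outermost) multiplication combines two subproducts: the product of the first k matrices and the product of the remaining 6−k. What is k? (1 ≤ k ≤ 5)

1

Adjacent pairs: M₁M₂ = 23·8·9 = 1656; M₂M₃ = 8·9·29 = 2088; M₃M₄ = 9·29·18 = 4698; M₄M₅ = 29·18·31 = 16182; M₅M₆ = 18·31·8 = 4464.
Length 3: M₁..M₃: k=1: 0+2088+23·8·29=7424; k=2: 1656+0+23·9·29=7659 → min 7424 | M₂..M₄: k=2: 0+4698+8·9·18=5994; k=3: 2088+0+8·29·18=6264 → min 5994 | M₃..M₅: k=3: 0+16182+9·29·31=24273; k=4: 4698+0+9·18·31=9720 → min 9720 | M₄..M₆: k=4: 0+4464+29·18·8=8640; k=5: 16182+0+29·31·8=23374 → min 8640.
Length 4: M₁..M₄: k=1: 0+5994+23·8·18=9306; k=2: 1656+4698+23·9·18=10080; k=3: 7424+0+23·29·18=19430 → min 9306 | M₂..M₅: k=2: 0+9720+8·9·31=11952; k=3: 2088+16182+8·29·31=25462; k=4: 5994+0+8·18·31=10458 → min 10458 | M₃..M₆: k=3: 0+8640+9·29·8=10728; k=4: 4698+4464+9·18·8=10458; k=5: 9720+0+9·31·8=11952 → min 10458.
Length 5: M₁..M₅: k=1: 0+10458+23·8·31=16162; k=2: 1656+9720+23·9·31=17793; k=3: 7424+16182+23·29·31=44283; k=4: 9306+0+23·18·31=22140 → min 16162 | M₂..M₆: k=2: 0+10458+8·9·8=11034; k=3: 2088+8640+8·29·8=12584; k=4: 5994+4464+8·18·8=11610; k=5: 10458+0+8·31·8=12442 → min 11034.
Top-level splits: k=1: (M₁..M₁)·(M₂..M₆) → 0+11034+23·8·8 = 12506; k=2: (M₁..M₂)·(M₃..M₆) → 1656+10458+23·9·8 = 13770; k=3: (M₁..M₃)·(M₄..M₆) → 7424+8640+23·29·8 = 21400; k=4: (M₁..M₄)·(M₅..M₆) → 9306+4464+23·18·8 = 17082; k=5: (M₁..M₅)·(M₆..M₆) → 16162+0+23·31·8 = 21866.
Best split is after M₁, i.e. k = 1.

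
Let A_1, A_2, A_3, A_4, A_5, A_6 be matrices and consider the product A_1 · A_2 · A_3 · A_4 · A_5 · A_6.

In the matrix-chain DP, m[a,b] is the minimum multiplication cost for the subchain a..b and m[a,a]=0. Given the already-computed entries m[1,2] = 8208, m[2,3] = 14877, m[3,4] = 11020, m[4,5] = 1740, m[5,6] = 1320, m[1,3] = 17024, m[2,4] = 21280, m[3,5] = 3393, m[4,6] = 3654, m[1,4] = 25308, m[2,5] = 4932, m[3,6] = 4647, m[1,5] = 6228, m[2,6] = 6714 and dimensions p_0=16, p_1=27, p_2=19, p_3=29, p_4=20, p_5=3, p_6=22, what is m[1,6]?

m[1,6] = min over k∈[1,5] of m[1,k]+m[k+1,6]+p_{0}·p_k·p_{6}.
k=1: 0 + 6714 + 16·27·22 = 16218; k=2: 8208 + 4647 + 16·19·22 = 19543; k=3: 17024 + 3654 + 16·29·22 = 30886; k=4: 25308 + 1320 + 16·20·22 = 33668; k=5: 6228 + 0 + 16·3·22 = 7284.
Minimum: 7284 at k=5.

7284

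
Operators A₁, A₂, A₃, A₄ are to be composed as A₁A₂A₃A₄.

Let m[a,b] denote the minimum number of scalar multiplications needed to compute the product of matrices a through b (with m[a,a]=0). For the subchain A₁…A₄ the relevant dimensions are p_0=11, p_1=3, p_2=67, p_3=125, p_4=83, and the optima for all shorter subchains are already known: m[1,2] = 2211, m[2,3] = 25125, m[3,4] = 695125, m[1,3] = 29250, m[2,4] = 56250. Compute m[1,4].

58989

m[1,4] = min over k∈[1,3] of m[1,k]+m[k+1,4]+p_{0}·p_k·p_{4}.
k=1: 0 + 56250 + 11·3·83 = 58989; k=2: 2211 + 695125 + 11·67·83 = 758507; k=3: 29250 + 0 + 11·125·83 = 143375.
Minimum: 58989 at k=1.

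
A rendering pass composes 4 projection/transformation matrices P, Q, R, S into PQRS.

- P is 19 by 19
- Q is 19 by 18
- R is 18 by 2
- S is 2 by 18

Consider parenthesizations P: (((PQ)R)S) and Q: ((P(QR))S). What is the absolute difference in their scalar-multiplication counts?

Order P = (((PQ)R)S): (PQ): 19×19 by 19×18 → 19×18, cost 19·19·18 = 6498; ((PQ)R): 19×18 by 18×2 → 19×2, cost 19·18·2 = 684; cumulative 7182; (((PQ)R)S): 19×2 by 2×18 → 19×18, cost 19·2·18 = 684; cumulative 7866. Total 7866.
Order Q = ((P(QR))S): (QR): 19×18 by 18×2 → 19×2, cost 19·18·2 = 684; (P(QR)): 19×19 by 19×2 → 19×2, cost 19·19·2 = 722; cumulative 1406; ((P(QR))S): 19×2 by 2×18 → 19×18, cost 19·2·18 = 684; cumulative 2090. Total 2090.
Difference: |7866 − 2090| = 5776.

5776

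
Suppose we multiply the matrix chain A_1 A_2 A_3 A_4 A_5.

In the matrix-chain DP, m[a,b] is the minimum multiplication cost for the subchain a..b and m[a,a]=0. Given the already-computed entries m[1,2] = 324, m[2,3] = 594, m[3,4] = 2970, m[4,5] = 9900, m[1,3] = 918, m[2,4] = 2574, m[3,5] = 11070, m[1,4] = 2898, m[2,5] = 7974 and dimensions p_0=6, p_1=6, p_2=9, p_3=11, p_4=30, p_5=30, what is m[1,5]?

8298

m[1,5] = min over k∈[1,4] of m[1,k]+m[k+1,5]+p_{0}·p_k·p_{5}.
k=1: 0 + 7974 + 6·6·30 = 9054; k=2: 324 + 11070 + 6·9·30 = 13014; k=3: 918 + 9900 + 6·11·30 = 12798; k=4: 2898 + 0 + 6·30·30 = 8298.
Minimum: 8298 at k=4.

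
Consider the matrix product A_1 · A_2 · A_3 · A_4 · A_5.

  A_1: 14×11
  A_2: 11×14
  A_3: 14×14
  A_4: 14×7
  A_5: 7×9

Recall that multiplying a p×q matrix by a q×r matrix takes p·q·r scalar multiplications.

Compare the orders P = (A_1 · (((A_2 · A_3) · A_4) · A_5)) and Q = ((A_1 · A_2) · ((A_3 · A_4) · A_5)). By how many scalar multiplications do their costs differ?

861

Order P = (A_1 · (((A_2 · A_3) · A_4) · A_5)): (A_2 · A_3): 11×14 by 14×14 → 11×14, cost 11·14·14 = 2156; ((A_2 · A_3) · A_4): 11×14 by 14×7 → 11×7, cost 11·14·7 = 1078; cumulative 3234; (((A_2 · A_3) · A_4) · A_5): 11×7 by 7×9 → 11×9, cost 11·7·9 = 693; cumulative 3927; (A_1 · (((A_2 · A_3) · A_4) · A_5)): 14×11 by 11×9 → 14×9, cost 14·11·9 = 1386; cumulative 5313. Total 5313.
Order Q = ((A_1 · A_2) · ((A_3 · A_4) · A_5)): (A_1 · A_2): 14×11 by 11×14 → 14×14, cost 14·11·14 = 2156; (A_3 · A_4): 14×14 by 14×7 → 14×7, cost 14·14·7 = 1372; ((A_3 · A_4) · A_5): 14×7 by 7×9 → 14×9, cost 14·7·9 = 882; cumulative 2254; ((A_1 · A_2) · ((A_3 · A_4) · A_5)): 14×14 by 14×9 → 14×9, cost 14·14·9 = 1764; cumulative 6174. Total 6174.
Difference: |5313 − 6174| = 861.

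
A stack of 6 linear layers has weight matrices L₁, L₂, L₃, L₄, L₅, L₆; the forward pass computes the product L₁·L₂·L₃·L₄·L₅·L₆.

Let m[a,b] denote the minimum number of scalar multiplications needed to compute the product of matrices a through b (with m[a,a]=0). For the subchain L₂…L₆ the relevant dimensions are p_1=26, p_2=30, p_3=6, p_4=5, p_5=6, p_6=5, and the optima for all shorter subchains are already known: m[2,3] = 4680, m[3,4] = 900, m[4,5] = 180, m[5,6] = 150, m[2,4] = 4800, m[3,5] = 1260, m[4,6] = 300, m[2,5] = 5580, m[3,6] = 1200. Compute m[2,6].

m[2,6] = min over k∈[2,5] of m[2,k]+m[k+1,6]+p_{1}·p_k·p_{6}.
k=2: 0 + 1200 + 26·30·5 = 5100; k=3: 4680 + 300 + 26·6·5 = 5760; k=4: 4800 + 150 + 26·5·5 = 5600; k=5: 5580 + 0 + 26·6·5 = 6360.
Minimum: 5100 at k=2.

5100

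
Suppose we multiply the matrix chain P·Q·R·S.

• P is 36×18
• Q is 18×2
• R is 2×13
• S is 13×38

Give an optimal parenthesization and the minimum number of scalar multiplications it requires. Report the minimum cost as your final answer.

5020

Adjacent pairs: PQ = 36·18·2 = 1296; QR = 18·2·13 = 468; RS = 2·13·38 = 988.
Length 3: P..R: k=1: 0+468+36·18·13=8892; k=2: 1296+0+36·2·13=2232 → min 2232 | Q..S: k=2: 0+988+18·2·38=2356; k=3: 468+0+18·13·38=9360 → min 2356.
Length 4: P..S: k=1: 0+2356+36·18·38=26980; k=2: 1296+988+36·2·38=5020; k=3: 2232+0+36·13·38=20016 → min 5020.
Optimal parenthesization: ((P·Q)·(R·S)) with cost 5020.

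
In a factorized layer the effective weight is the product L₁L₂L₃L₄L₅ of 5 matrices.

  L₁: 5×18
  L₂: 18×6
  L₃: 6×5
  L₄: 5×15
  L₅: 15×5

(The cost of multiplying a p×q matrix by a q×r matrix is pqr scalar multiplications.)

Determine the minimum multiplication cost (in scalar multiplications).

1190

Adjacent pairs: L₁L₂ = 5·18·6 = 540; L₂L₃ = 18·6·5 = 540; L₃L₄ = 6·5·15 = 450; L₄L₅ = 5·15·5 = 375.
Length 3: L₁..L₃: k=1: 0+540+5·18·5=990; k=2: 540+0+5·6·5=690 → min 690 | L₂..L₄: k=2: 0+450+18·6·15=2070; k=3: 540+0+18·5·15=1890 → min 1890 | L₃..L₅: k=3: 0+375+6·5·5=525; k=4: 450+0+6·15·5=900 → min 525.
Length 4: L₁..L₄: k=1: 0+1890+5·18·15=3240; k=2: 540+450+5·6·15=1440; k=3: 690+0+5·5·15=1065 → min 1065 | L₂..L₅: k=2: 0+525+18·6·5=1065; k=3: 540+375+18·5·5=1365; k=4: 1890+0+18·15·5=3240 → min 1065.
Length 5: L₁..L₅: k=1: 0+1065+5·18·5=1515; k=2: 540+525+5·6·5=1215; k=3: 690+375+5·5·5=1190; k=4: 1065+0+5·15·5=1440 → min 1190.
Optimal order: (((L₁L₂)L₃)(L₄L₅)) with cost 1190.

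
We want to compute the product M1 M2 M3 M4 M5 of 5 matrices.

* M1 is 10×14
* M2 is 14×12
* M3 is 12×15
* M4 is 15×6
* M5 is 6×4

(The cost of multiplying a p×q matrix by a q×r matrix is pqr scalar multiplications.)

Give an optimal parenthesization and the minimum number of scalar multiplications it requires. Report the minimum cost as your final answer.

2312

Adjacent pairs: M1M2 = 10·14·12 = 1680; M2M3 = 14·12·15 = 2520; M3M4 = 12·15·6 = 1080; M4M5 = 15·6·4 = 360.
Length 3: M1..M3: k=1: 0+2520+10·14·15=4620; k=2: 1680+0+10·12·15=3480 → min 3480 | M2..M4: k=2: 0+1080+14·12·6=2088; k=3: 2520+0+14·15·6=3780 → min 2088 | M3..M5: k=3: 0+360+12·15·4=1080; k=4: 1080+0+12·6·4=1368 → min 1080.
Length 4: M1..M4: k=1: 0+2088+10·14·6=2928; k=2: 1680+1080+10·12·6=3480; k=3: 3480+0+10·15·6=4380 → min 2928 | M2..M5: k=2: 0+1080+14·12·4=1752; k=3: 2520+360+14·15·4=3720; k=4: 2088+0+14·6·4=2424 → min 1752.
Length 5: M1..M5: k=1: 0+1752+10·14·4=2312; k=2: 1680+1080+10·12·4=3240; k=3: 3480+360+10·15·4=4440; k=4: 2928+0+10·6·4=3168 → min 2312.
Optimal parenthesization: (M1 (M2 (M3 (M4 M5)))) with cost 2312.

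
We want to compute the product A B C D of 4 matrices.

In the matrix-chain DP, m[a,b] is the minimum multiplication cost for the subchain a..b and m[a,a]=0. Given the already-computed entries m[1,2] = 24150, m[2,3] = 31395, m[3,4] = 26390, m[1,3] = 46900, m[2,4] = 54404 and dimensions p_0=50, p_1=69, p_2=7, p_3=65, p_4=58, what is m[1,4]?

m[1,4] = min over k∈[1,3] of m[1,k]+m[k+1,4]+p_{0}·p_k·p_{4}.
k=1: 0 + 54404 + 50·69·58 = 254504; k=2: 24150 + 26390 + 50·7·58 = 70840; k=3: 46900 + 0 + 50·65·58 = 235400.
Minimum: 70840 at k=2.

70840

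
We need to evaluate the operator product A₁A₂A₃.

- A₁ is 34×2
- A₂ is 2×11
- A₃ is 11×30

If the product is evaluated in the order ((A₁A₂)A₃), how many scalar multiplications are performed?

11968

(A₁A₂): 34×2 by 2×11 → 34×11, cost 34·2·11 = 748
((A₁A₂)A₃): 34×11 by 11×30 → 34×30, cost 34·11·30 = 11220; cumulative 11968
Total: 11968 scalar multiplications.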